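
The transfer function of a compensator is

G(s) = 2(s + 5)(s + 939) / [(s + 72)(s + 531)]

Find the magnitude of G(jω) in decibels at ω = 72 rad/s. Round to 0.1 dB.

7.9 dB

At s = jω = j72:
zero (s+5): 5 + j72 → |·| = √(5²+72²) = √5209 ≈ 72.173, ∠ = arctan(72/5) ≈ 86.03°
zero (s+939): 939 + j72 → |·| = √(939²+72²) = √886905 ≈ 941.76, ∠ = arctan(72/939) ≈ 4.38°
pole (s+72): 72 + j72 → |·| = √(72²+72²) = √10368 ≈ 101.82, ∠ = arctan(72/72) ≈ 45.00°
pole (s+531): 531 + j72 → |·| = √(531²+72²) = √287145 ≈ 535.86, ∠ = arctan(72/531) ≈ 7.72°
|G| = 2 · 67970 / 54561 ≈ 2.4915
Gain = 20 log₁₀(2.4915) ≈ 7.93 dB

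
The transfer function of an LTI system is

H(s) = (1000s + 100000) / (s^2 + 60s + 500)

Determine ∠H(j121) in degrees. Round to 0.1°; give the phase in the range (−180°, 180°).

-102.4°

Substitute s = j121:
Numerator: 1000(j121) + 100000 = 100000 + j121000
Denominator: (j121)^2 + 60(j121) + 500 = -14141 + j7260
|N| = √(100000² + 121000²) ≈ 1.5697e+05, ∠N ≈ 50.43°
|D| = √(14141² + 7260²) ≈ 15896, ∠D ≈ 152.82°
∠H = 50.43° − 152.82° = -102.39°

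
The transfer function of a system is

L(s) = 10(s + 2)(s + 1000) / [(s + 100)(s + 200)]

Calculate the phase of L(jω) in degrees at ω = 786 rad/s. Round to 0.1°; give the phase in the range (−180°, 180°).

-30.5°

At s = jω = j786:
zero (s+2): 2 + j786 → |·| = √(2²+786²) = √617800 ≈ 786, ∠ = arctan(786/2) ≈ 89.85°
zero (s+1000): 1000 + j786 → |·| = √(1000²+786²) = √1617796 ≈ 1271.9, ∠ = arctan(786/1000) ≈ 38.17°
pole (s+100): 100 + j786 → |·| = √(100²+786²) = √627796 ≈ 792.34, ∠ = arctan(786/100) ≈ 82.75°
pole (s+200): 200 + j786 → |·| = √(200²+786²) = √657796 ≈ 811.05, ∠ = arctan(786/200) ≈ 75.72°
∠L = 128.02° − 158.47° = -30.45°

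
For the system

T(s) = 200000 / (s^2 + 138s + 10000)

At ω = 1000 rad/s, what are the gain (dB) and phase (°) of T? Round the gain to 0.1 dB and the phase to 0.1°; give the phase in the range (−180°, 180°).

-14.0 dB, -172.1°

At s = jω = j1000:
quadratic: (j1000)² + 138·j1000 + 10000 = -990000 + j138000 → |·| ≈ 9.9957e+05, ∠ ≈ 172.06°
|T| = 200000 / 9.9957e+05 ≈ 0.20009
Gain = 20 log₁₀(0.20009) ≈ -13.98 dB
∠T = 0.00° − 172.06° = -172.06°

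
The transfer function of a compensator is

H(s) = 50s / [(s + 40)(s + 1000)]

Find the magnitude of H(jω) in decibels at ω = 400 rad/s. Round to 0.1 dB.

-26.7 dB

At s = jω = j400:
zero at origin: s = j400 → |·| = 400, ∠ = 90.00°
pole (s+40): 40 + j400 → |·| = √(40²+400²) = √161600 ≈ 402, ∠ = arctan(400/40) ≈ 84.29°
pole (s+1000): 1000 + j400 → |·| = √(1000²+400²) = √1160000 ≈ 1077, ∠ = arctan(400/1000) ≈ 21.80°
|H| = 50 · 400 / 4.3295e+05 ≈ 0.046195
Gain = 20 log₁₀(0.046195) ≈ -26.71 dB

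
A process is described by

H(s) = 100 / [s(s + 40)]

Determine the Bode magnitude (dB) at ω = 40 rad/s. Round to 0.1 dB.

At s = jω = j40:
pole (s+40): 40 + j40 → |·| = √(40²+40²) = √3200 ≈ 56.569, ∠ = arctan(40/40) ≈ 45.00°
pole at origin: |s| = 40, ∠ = 90.00° (in denominator)
|H| = 100 / 2262.8 ≈ 0.044193
Gain = 20 log₁₀(0.044193) ≈ -27.09 dB

-27.1 dB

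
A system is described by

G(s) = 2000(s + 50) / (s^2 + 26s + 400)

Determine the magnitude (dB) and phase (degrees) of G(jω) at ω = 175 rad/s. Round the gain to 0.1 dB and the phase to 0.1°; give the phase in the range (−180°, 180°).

At s = jω = j175:
zero (s+50): 50 + j175 → |·| = √(50²+175²) = √33125 ≈ 182, ∠ = arctan(175/50) ≈ 74.05°
quadratic: (j175)² + 26·j175 + 400 = -30225 + j4550 → |·| ≈ 30566, ∠ ≈ 171.44°
|G| = 2000 · 182 / 30566 ≈ 11.909
Gain = 20 log₁₀(11.909) ≈ 21.52 dB
∠G = 74.05° − 171.44° = -97.39°

21.5 dB, -97.4°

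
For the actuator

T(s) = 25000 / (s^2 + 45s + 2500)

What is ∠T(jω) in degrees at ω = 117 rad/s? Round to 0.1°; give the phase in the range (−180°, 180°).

-154.8°

At s = jω = j117:
quadratic: (j117)² + 45·j117 + 2500 = -11189 + j5265 → |·| ≈ 12366, ∠ ≈ 154.80°
∠T = 0.00° − 154.80° = -154.80°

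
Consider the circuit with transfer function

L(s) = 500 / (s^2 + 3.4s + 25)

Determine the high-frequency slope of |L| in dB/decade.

Each pole contributes −20 dB/decade at high frequency; each zero contributes +20 dB/decade.
Net: 0 zero(s) − 2 pole(s) → -40 dB/decade.

-40 dB/decade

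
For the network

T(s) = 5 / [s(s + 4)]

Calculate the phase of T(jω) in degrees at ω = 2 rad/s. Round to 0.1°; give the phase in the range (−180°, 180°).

-116.6°

At s = jω = j2:
pole (s+4): 4 + j2 → |·| = √(4²+2²) = √20 ≈ 4.4721, ∠ = arctan(2/4) ≈ 26.57°
pole at origin: |s| = 2, ∠ = 90.00° (in denominator)
∠T = 0.00° − 116.57° = -116.57°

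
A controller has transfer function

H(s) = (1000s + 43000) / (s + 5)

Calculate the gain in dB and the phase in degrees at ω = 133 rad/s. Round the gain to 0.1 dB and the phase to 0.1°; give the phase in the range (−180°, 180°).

Substitute s = j133:
Numerator: 1000(j133) + 43000 = 43000 + j133000
Denominator: (j133) + 5 = 5 + j133
|N| = √(43000² + 133000²) ≈ 1.3978e+05, ∠N ≈ 72.08°
|D| = √(5² + 133²) ≈ 133.09, ∠D ≈ 87.85°
|H| = 1.3978e+05 / 133.09 ≈ 1050.3
Gain = 20 log₁₀(1050.3) ≈ 60.43 dB
∠H = 72.08° − 87.85° = -15.77°

60.4 dB, -15.8°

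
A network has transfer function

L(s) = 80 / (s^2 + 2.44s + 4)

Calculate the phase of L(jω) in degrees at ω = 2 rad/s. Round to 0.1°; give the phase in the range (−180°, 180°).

-90.0°

At s = jω = j2:
quadratic: (j2)² + 2.44·j2 + 4 = 0 + j4.88 → |·| ≈ 4.88, ∠ ≈ 90.00°
∠L = 0.00° − 90.00° = -90.00°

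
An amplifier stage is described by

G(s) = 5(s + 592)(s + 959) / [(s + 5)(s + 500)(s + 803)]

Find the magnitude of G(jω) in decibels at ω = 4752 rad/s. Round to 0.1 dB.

At s = jω = j4752:
zero (s+592): 592 + j4752 → |·| = √(592²+4752²) = √22931968 ≈ 4788.7, ∠ = arctan(4752/592) ≈ 82.90°
zero (s+959): 959 + j4752 → |·| = √(959²+4752²) = √23501185 ≈ 4847.8, ∠ = arctan(4752/959) ≈ 78.59°
pole (s+5): 5 + j4752 → |·| = √(5²+4752²) = √22581529 ≈ 4752, ∠ = arctan(4752/5) ≈ 89.94°
pole (s+500): 500 + j4752 → |·| = √(500²+4752²) = √22831504 ≈ 4778.2, ∠ = arctan(4752/500) ≈ 83.99°
pole (s+803): 803 + j4752 → |·| = √(803²+4752²) = √23226313 ≈ 4819.4, ∠ = arctan(4752/803) ≈ 80.41°
|G| = 5 · 2.3215e+07 / 1.0943e+11 ≈ 0.0010607
Gain = 20 log₁₀(0.0010607) ≈ -59.49 dB

-59.5 dB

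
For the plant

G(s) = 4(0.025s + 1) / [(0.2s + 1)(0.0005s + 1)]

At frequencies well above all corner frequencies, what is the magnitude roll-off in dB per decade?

-20 dB/decade

Each pole contributes −20 dB/decade at high frequency; each zero contributes +20 dB/decade.
Net: 1 zero(s) − 2 pole(s) → -20 dB/decade.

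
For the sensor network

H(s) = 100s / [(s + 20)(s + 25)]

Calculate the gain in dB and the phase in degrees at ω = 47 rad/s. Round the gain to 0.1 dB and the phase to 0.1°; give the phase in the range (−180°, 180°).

4.8 dB, -38.9°

At s = jω = j47:
zero at origin: s = j47 → |·| = 47, ∠ = 90.00°
pole (s+20): 20 + j47 → |·| = √(20²+47²) = √2609 ≈ 51.078, ∠ = arctan(47/20) ≈ 66.95°
pole (s+25): 25 + j47 → |·| = √(25²+47²) = √2834 ≈ 53.235, ∠ = arctan(47/25) ≈ 61.99°
|H| = 100 · 47 / 2719.1 ≈ 1.7285
Gain = 20 log₁₀(1.7285) ≈ 4.75 dB
∠H = 90.00° − 128.94° = -38.94°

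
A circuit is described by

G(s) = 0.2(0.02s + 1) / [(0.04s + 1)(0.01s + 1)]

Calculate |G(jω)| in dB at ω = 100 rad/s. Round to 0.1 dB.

-22.3 dB

At ω = 100 rad/s:
zero (1 + j100·0.02) = 1 + j2 → |·| ≈ 2.2361, ∠ ≈ 63.43°
pole (1 + j100·0.04) = 1 + j4 → |·| ≈ 4.1231, ∠ ≈ 75.96°
pole (1 + j100·0.01) = 1 + j1 → |·| ≈ 1.4142, ∠ ≈ 45.00°
|G| = 0.2 · 2.2361 / (4.1231 · 1.4142) ≈ 0.076698
Gain = 20 log₁₀(0.076698) ≈ -22.30 dB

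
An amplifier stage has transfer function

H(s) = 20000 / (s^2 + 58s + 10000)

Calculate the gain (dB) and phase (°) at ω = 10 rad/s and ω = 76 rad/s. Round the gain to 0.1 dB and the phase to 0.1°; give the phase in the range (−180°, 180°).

ω = 10: 6.1 dB, -3.4°; ω = 76: 10.3 dB, -46.2°

At s = jω = j10:
quadratic: (j10)² + 58·j10 + 10000 = 9900 + j580 → |·| ≈ 9917, ∠ ≈ 3.35°
|H| = 20000 / 9917 ≈ 2.0167
Gain = 20 log₁₀(2.0167) ≈ 6.09 dB
∠H = 0.00° − 3.35° = -3.35°

At s = jω = j76:
quadratic: (j76)² + 58·j76 + 10000 = 4224 + j4408 → |·| ≈ 6105.1, ∠ ≈ 46.22°
|H| = 20000 / 6105.1 ≈ 3.2759
Gain = 20 log₁₀(3.2759) ≈ 10.31 dB
∠H = 0.00° − 46.22° = -46.22°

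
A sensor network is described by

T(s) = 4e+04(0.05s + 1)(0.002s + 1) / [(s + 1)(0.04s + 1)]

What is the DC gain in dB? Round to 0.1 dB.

92.0 dB

T(0) = 4e+04 · 1 / 1 = 40000
20 log₁₀(40000) ≈ 92.04 dB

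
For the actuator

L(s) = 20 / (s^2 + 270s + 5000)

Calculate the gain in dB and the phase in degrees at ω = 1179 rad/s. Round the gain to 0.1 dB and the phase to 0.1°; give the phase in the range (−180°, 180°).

Substitute s = j1179:
Numerator: 20 = 20 + j0
Denominator: (j1179)^2 + 270(j1179) + 5000 = -1385041 + j318330
|N| = √(20² + 0²) ≈ 20, ∠N ≈ 0.00°
|D| = √(1385041² + 318330²) ≈ 1.4212e+06, ∠D ≈ 167.06°
|L| = 20 / 1.4212e+06 ≈ 1.4073e-05
Gain = 20 log₁₀(1.4073e-05) ≈ -97.03 dB
∠L = 0.00° − 167.06° = -167.06°

-97.0 dB, -167.1°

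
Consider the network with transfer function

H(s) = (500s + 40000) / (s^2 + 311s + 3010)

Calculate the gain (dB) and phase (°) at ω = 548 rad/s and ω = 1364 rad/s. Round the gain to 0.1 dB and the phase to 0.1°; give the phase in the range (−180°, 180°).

ω = 548: -1.9 dB, -68.5°; ω = 1364: -8.9 dB, -80.5°

Substitute s = j548:
Numerator: 500(j548) + 40000 = 40000 + j274000
Denominator: (j548)^2 + 311(j548) + 3010 = -297294 + j170428
|N| = √(40000² + 274000²) ≈ 2.769e+05, ∠N ≈ 81.69°
|D| = √(297294² + 170428²) ≈ 3.4268e+05, ∠D ≈ 150.18°
|H| = 2.769e+05 / 3.4268e+05 ≈ 0.80804
Gain = 20 log₁₀(0.80804) ≈ -1.85 dB
∠H = 81.69° − 150.18° = -68.49°

Substitute s = j1364:
Numerator: 500(j1364) + 40000 = 40000 + j682000
Denominator: (j1364)^2 + 311(j1364) + 3010 = -1857486 + j424204
|N| = √(40000² + 682000²) ≈ 6.8317e+05, ∠N ≈ 86.64°
|D| = √(1857486² + 424204²) ≈ 1.9053e+06, ∠D ≈ 167.14°
|H| = 6.8317e+05 / 1.9053e+06 ≈ 0.35856
Gain = 20 log₁₀(0.35856) ≈ -8.91 dB
∠H = 86.64° − 167.14° = -80.50°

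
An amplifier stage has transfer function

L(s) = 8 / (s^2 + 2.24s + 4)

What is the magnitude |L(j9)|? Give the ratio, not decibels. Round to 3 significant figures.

0.101

At s = jω = j9:
quadratic: (j9)² + 2.24·j9 + 4 = -77 + j20.16 → |·| ≈ 79.595, ∠ ≈ 165.33°
|L| = 8 / 79.595 ≈ 0.10051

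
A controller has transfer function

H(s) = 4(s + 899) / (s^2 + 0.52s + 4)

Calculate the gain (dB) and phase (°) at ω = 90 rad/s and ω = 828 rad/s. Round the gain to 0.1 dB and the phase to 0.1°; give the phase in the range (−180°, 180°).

ω = 90: -7.0 dB, -174.0°; ω = 828: -42.9 dB, -137.3°

At s = jω = j90:
zero (s+899): 899 + j90 → |·| = √(899²+90²) = √816301 ≈ 903.49, ∠ = arctan(90/899) ≈ 5.72°
quadratic: (j90)² + 0.52·j90 + 4 = -8096 + j46.8 → |·| ≈ 8096.1, ∠ ≈ 179.67°
|H| = 4 · 903.49 / 8096.1 ≈ 0.44638
Gain = 20 log₁₀(0.44638) ≈ -7.01 dB
∠H = 5.72° − 179.67° = -173.95°

At s = jω = j828:
zero (s+899): 899 + j828 → |·| = √(899²+828²) = √1493785 ≈ 1222.2, ∠ = arctan(828/899) ≈ 42.65°
quadratic: (j828)² + 0.52·j828 + 4 = -685580 + j430.56 → |·| ≈ 6.8558e+05, ∠ ≈ 179.96°
|H| = 4 · 1222.2 / 6.8558e+05 ≈ 0.0071309
Gain = 20 log₁₀(0.0071309) ≈ -42.94 dB
∠H = 42.65° − 179.96° = -137.31°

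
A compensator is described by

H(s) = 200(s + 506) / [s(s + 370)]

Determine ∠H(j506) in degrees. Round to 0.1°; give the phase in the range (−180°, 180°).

-98.8°

At s = jω = j506:
zero (s+506): 506 + j506 → |·| = √(506²+506²) = √512072 ≈ 715.59, ∠ = arctan(506/506) ≈ 45.00°
pole (s+370): 370 + j506 → |·| = √(370²+506²) = √392936 ≈ 626.85, ∠ = arctan(506/370) ≈ 53.82°
pole at origin: |s| = 506, ∠ = 90.00° (in denominator)
∠H = 45.00° − 143.82° = -98.82°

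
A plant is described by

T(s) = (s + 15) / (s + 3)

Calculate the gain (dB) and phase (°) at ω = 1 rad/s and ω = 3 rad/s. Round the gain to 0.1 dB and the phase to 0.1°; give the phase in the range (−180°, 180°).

ω = 1: 13.5 dB, -14.6°; ω = 3: 11.1 dB, -33.7°

At s = jω = j1:
zero (s+15): 15 + j1 → |·| = √(15²+1²) = √226 ≈ 15.033, ∠ = arctan(1/15) ≈ 3.81°
pole (s+3): 3 + j1 → |·| = √(3²+1²) = √10 ≈ 3.1623, ∠ = arctan(1/3) ≈ 18.43°
|T| = 1 · 15.033 / 3.1623 ≈ 4.7538
Gain = 20 log₁₀(4.7538) ≈ 13.54 dB
∠T = 3.81° − 18.43° = -14.62°

At s = jω = j3:
zero (s+15): 15 + j3 → |·| = √(15²+3²) = √234 ≈ 15.297, ∠ = arctan(3/15) ≈ 11.31°
pole (s+3): 3 + j3 → |·| = √(3²+3²) = √18 ≈ 4.2426, ∠ = arctan(3/3) ≈ 45.00°
|T| = 1 · 15.297 / 4.2426 ≈ 3.6056
Gain = 20 log₁₀(3.6056) ≈ 11.14 dB
∠T = 11.31° − 45.00° = -33.69°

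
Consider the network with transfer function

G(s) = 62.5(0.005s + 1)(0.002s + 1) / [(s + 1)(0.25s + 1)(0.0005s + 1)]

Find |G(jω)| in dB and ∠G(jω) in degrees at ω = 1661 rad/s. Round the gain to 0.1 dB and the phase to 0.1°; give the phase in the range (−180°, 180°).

-53.9 dB, -63.2°

At ω = 1661 rad/s:
zero (1 + j1661·0.005) = 1 + j8.305 → |·| ≈ 8.365, ∠ ≈ 83.13°
zero (1 + j1661·0.002) = 1 + j3.322 → |·| ≈ 3.4692, ∠ ≈ 73.25°
pole (1 + j1661·1) = 1 + j1661 → |·| ≈ 1661, ∠ ≈ 89.97°
pole (1 + j1661·0.25) = 1 + j415.25 → |·| ≈ 415.25, ∠ ≈ 89.86°
pole (1 + j1661·0.0005) = 1 + j0.8305 → |·| ≈ 1.2999, ∠ ≈ 39.71°
|G| = 62.5 · 8.365 · 3.4692 / (1661 · 415.25 · 1.2999) ≈ 0.002023
Gain = 20 log₁₀(0.002023) ≈ -53.88 dB
∠G = (83.13° + 73.25°) − (89.97° + 89.86° + 39.71°) = -63.16°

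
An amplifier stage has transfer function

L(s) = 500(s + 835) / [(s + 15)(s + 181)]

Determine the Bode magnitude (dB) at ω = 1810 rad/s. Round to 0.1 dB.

-10.4 dB

At s = jω = j1810:
zero (s+835): 835 + j1810 → |·| = √(835²+1810²) = √3973325 ≈ 1993.3, ∠ = arctan(1810/835) ≈ 65.23°
pole (s+15): 15 + j1810 → |·| = √(15²+1810²) = √3276325 ≈ 1810.1, ∠ = arctan(1810/15) ≈ 89.53°
pole (s+181): 181 + j1810 → |·| = √(181²+1810²) = √3308861 ≈ 1819, ∠ = arctan(1810/181) ≈ 84.29°
|L| = 500 · 1993.3 / 3.2926e+06 ≈ 0.30269
Gain = 20 log₁₀(0.30269) ≈ -10.38 dB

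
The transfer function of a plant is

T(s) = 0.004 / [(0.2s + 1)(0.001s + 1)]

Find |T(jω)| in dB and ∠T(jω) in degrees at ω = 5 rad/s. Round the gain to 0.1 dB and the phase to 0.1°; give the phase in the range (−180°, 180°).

At ω = 5 rad/s:
pole (1 + j5·0.2) = 1 + j1 → |·| ≈ 1.4142, ∠ ≈ 45.00°
pole (1 + j5·0.001) = 1 + j0.005 → |·| ≈ 1, ∠ ≈ 0.29°
|T| = 0.004 · 1 / (1.4142 · 1) ≈ 0.0028285
Gain = 20 log₁₀(0.0028285) ≈ -50.97 dB
∠T = (0°) − (45.00° + 0.29°) = -45.29°

-51.0 dB, -45.3°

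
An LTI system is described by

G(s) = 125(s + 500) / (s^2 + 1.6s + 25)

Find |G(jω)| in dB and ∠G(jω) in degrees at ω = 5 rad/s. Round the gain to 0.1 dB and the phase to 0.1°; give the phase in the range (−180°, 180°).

At s = jω = j5:
zero (s+500): 500 + j5 → |·| = √(500²+5²) = √250025 ≈ 500.02, ∠ = arctan(5/500) ≈ 0.57°
quadratic: (j5)² + 1.6·j5 + 25 = 0 + j8 → |·| ≈ 8, ∠ ≈ 90.00°
|G| = 125 · 500.02 / 8 ≈ 7812.8
Gain = 20 log₁₀(7812.8) ≈ 77.86 dB
∠G = 0.57° − 90.00° = -89.43°

77.9 dB, -89.4°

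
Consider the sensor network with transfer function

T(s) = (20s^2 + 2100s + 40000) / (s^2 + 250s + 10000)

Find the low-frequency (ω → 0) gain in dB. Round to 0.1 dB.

T(0) = 40000 / 10000 = 4
20 log₁₀(4) ≈ 12.04 dB

12.0 dB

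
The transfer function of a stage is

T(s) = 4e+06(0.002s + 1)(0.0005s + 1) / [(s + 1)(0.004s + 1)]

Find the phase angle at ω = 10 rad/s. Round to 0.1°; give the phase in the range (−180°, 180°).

At ω = 10 rad/s:
zero (1 + j10·0.002) = 1 + j0.02 → |·| ≈ 1.0002, ∠ ≈ 1.15°
zero (1 + j10·0.0005) = 1 + j0.005 → |·| ≈ 1, ∠ ≈ 0.29°
pole (1 + j10·1) = 1 + j10 → |·| ≈ 10.05, ∠ ≈ 84.29°
pole (1 + j10·0.004) = 1 + j0.04 → |·| ≈ 1.0008, ∠ ≈ 2.29°
∠T = (1.15° + 0.29°) − (84.29° + 2.29°) = -85.14°

-85.1°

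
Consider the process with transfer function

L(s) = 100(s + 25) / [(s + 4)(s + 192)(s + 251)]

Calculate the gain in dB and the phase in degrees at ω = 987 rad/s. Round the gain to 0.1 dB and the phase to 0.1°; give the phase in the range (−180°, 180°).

At s = jω = j987:
zero (s+25): 25 + j987 → |·| = √(25²+987²) = √974794 ≈ 987.32, ∠ = arctan(987/25) ≈ 88.55°
pole (s+4): 4 + j987 → |·| = √(4²+987²) = √974185 ≈ 987.01, ∠ = arctan(987/4) ≈ 89.77°
pole (s+192): 192 + j987 → |·| = √(192²+987²) = √1011033 ≈ 1005.5, ∠ = arctan(987/192) ≈ 78.99°
pole (s+251): 251 + j987 → |·| = √(251²+987²) = √1037170 ≈ 1018.4, ∠ = arctan(987/251) ≈ 75.73°
|L| = 100 · 987.32 / 1.0107e+09 ≈ 9.7687e-05
Gain = 20 log₁₀(9.7687e-05) ≈ -80.20 dB
∠L = 88.55° − 244.49° = -155.94°

-80.2 dB, -155.9°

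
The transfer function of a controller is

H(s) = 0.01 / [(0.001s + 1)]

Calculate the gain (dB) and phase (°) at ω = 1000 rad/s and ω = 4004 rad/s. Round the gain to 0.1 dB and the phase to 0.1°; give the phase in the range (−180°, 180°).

ω = 1000: -43.0 dB, -45.0°; ω = 4004: -52.3 dB, -76.0°

At ω = 1000 rad/s:
pole (1 + j1000·0.001) = 1 + j1 → |·| ≈ 1.4142, ∠ ≈ 45.00°
|H| = 0.01 · 1 / (1.4142) ≈ 0.0070711
Gain = 20 log₁₀(0.0070711) ≈ -43.01 dB
∠H = (0°) − (45.00°) = -45.00°

At ω = 4004 rad/s:
pole (1 + j4004·0.001) = 1 + j4.004 → |·| ≈ 4.127, ∠ ≈ 75.98°
|H| = 0.01 · 1 / (4.127) ≈ 0.0024231
Gain = 20 log₁₀(0.0024231) ≈ -52.31 dB
∠H = (0°) − (75.98°) = -75.98°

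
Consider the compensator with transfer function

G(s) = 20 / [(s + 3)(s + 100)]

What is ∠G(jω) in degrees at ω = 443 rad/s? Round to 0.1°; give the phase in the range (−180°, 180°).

-166.9°

At s = jω = j443:
pole (s+3): 3 + j443 → |·| = √(3²+443²) = √196258 ≈ 443.01, ∠ = arctan(443/3) ≈ 89.61°
pole (s+100): 100 + j443 → |·| = √(100²+443²) = √206249 ≈ 454.15, ∠ = arctan(443/100) ≈ 77.28°
∠G = 0.00° − 166.89° = -166.89°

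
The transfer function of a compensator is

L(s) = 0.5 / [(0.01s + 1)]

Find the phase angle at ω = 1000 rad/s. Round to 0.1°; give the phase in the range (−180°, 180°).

-84.3°

At ω = 1000 rad/s:
pole (1 + j1000·0.01) = 1 + j10 → |·| ≈ 10.05, ∠ ≈ 84.29°
∠L = (0°) − (84.29°) = -84.29°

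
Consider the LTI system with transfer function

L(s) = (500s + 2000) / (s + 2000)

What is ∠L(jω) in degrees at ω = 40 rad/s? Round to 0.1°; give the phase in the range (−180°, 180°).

83.1°

Substitute s = j40:
Numerator: 500(j40) + 2000 = 2000 + j20000
Denominator: (j40) + 2000 = 2000 + j40
|N| = √(2000² + 20000²) ≈ 20100, ∠N ≈ 84.29°
|D| = √(2000² + 40²) ≈ 2000.4, ∠D ≈ 1.15°
∠L = 84.29° − 1.15° = 83.14°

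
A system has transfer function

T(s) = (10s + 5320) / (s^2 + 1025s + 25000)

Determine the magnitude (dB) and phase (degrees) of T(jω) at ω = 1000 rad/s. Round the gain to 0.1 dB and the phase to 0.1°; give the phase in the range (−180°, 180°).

-41.9 dB, -71.6°

Substitute s = j1000:
Numerator: 10(j1000) + 5320 = 5320 + j10000
Denominator: (j1000)^2 + 1025(j1000) + 25000 = -975000 + j1025000
|N| = √(5320² + 10000²) ≈ 11327, ∠N ≈ 61.99°
|D| = √(975000² + 1025000²) ≈ 1.4147e+06, ∠D ≈ 133.57°
|T| = 11327 / 1.4147e+06 ≈ 0.0080066
Gain = 20 log₁₀(0.0080066) ≈ -41.93 dB
∠T = 61.99° − 133.57° = -71.58°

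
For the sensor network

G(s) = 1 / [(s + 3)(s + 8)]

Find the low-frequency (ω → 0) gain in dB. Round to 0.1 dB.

-27.6 dB

G(0) = 1 / (3·8) ≈ 0.041667
20 log₁₀(0.041667) ≈ -27.60 dB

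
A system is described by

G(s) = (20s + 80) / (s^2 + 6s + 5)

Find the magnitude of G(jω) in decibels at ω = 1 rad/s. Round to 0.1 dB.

21.2 dB

Substitute s = j1:
Numerator: 20(j1) + 80 = 80 + j20
Denominator: (j1)^2 + 6(j1) + 5 = 4 + j6
|N| = √(80² + 20²) ≈ 82.462, ∠N ≈ 14.04°
|D| = √(4² + 6²) ≈ 7.2111, ∠D ≈ 56.31°
|G| = 82.462 / 7.2111 ≈ 11.435
Gain = 20 log₁₀(11.435) ≈ 21.16 dB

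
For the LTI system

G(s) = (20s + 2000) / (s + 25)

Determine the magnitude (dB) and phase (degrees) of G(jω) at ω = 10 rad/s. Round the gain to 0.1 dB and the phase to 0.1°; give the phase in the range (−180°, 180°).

Substitute s = j10:
Numerator: 20(j10) + 2000 = 2000 + j200
Denominator: (j10) + 25 = 25 + j10
|N| = √(2000² + 200²) ≈ 2010, ∠N ≈ 5.71°
|D| = √(25² + 10²) ≈ 26.926, ∠D ≈ 21.80°
|G| = 2010 / 26.926 ≈ 74.649
Gain = 20 log₁₀(74.649) ≈ 37.46 dB
∠G = 5.71° − 21.80° = -16.09°

37.5 dB, -16.1°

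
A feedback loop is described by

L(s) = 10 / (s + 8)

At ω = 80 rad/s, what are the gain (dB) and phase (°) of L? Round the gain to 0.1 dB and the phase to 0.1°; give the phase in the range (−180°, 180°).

-18.1 dB, -84.3°

At s = jω = j80:
pole (s+8): 8 + j80 → |·| = √(8²+80²) = √6464 ≈ 80.399, ∠ = arctan(80/8) ≈ 84.29°
|L| = 10 / 80.399 ≈ 0.12438
Gain = 20 log₁₀(0.12438) ≈ -18.10 dB
∠L = 0.00° − 84.29° = -84.29°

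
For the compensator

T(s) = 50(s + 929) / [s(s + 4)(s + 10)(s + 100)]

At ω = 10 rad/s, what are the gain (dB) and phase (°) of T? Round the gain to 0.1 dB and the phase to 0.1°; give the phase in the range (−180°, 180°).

At s = jω = j10:
zero (s+929): 929 + j10 → |·| = √(929²+10²) = √863141 ≈ 929.05, ∠ = arctan(10/929) ≈ 0.62°
pole (s+4): 4 + j10 → |·| = √(4²+10²) = √116 ≈ 10.77, ∠ = arctan(10/4) ≈ 68.20°
pole (s+10): 10 + j10 → |·| = √(10²+10²) = √200 ≈ 14.142, ∠ = arctan(10/10) ≈ 45.00°
pole (s+100): 100 + j10 → |·| = √(100²+10²) = √10100 ≈ 100.5, ∠ = arctan(10/100) ≈ 5.71°
pole at origin: |s| = 10, ∠ = 90.00° (in denominator)
|T| = 50 · 929.05 / 1.5307e+05 ≈ 0.30347
Gain = 20 log₁₀(0.30347) ≈ -10.36 dB
∠T = 0.62° − 208.91° = -208.29° ≡ 151.71° (principal value)

-10.4 dB, 151.7°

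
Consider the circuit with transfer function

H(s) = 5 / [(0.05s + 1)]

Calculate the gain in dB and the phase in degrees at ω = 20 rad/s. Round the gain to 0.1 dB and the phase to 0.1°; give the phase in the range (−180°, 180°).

At ω = 20 rad/s:
pole (1 + j20·0.05) = 1 + j1 → |·| ≈ 1.4142, ∠ ≈ 45.00°
|H| = 5 · 1 / (1.4142) ≈ 3.5356
Gain = 20 log₁₀(3.5356) ≈ 10.97 dB
∠H = (0°) − (45.00°) = -45.00°

11.0 dB, -45.0°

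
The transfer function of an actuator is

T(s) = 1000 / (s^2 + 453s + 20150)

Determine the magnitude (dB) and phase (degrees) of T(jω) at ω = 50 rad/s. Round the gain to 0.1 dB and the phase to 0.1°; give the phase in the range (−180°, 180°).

Substitute s = j50:
Numerator: 1000 = 1000 + j0
Denominator: (j50)^2 + 453(j50) + 20150 = 17650 + j22650
|N| = √(1000² + 0²) ≈ 1000, ∠N ≈ 0.00°
|D| = √(17650² + 22650²) ≈ 28715, ∠D ≈ 52.07°
|T| = 1000 / 28715 ≈ 0.034825
Gain = 20 log₁₀(0.034825) ≈ -29.16 dB
∠T = 0.00° − 52.07° = -52.07°

-29.2 dB, -52.1°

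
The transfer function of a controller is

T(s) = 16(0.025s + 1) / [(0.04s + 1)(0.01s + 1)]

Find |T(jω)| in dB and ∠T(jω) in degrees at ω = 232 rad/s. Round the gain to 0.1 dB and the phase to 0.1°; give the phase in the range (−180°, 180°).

At ω = 232 rad/s:
zero (1 + j232·0.025) = 1 + j5.8 → |·| ≈ 5.8856, ∠ ≈ 80.22°
pole (1 + j232·0.04) = 1 + j9.28 → |·| ≈ 9.3337, ∠ ≈ 83.85°
pole (1 + j232·0.01) = 1 + j2.32 → |·| ≈ 2.5263, ∠ ≈ 66.68°
|T| = 16 · 5.8856 / (9.3337 · 2.5263) ≈ 3.9937
Gain = 20 log₁₀(3.9937) ≈ 12.03 dB
∠T = (80.22°) − (83.85° + 66.68°) = -70.31°

12.0 dB, -70.3°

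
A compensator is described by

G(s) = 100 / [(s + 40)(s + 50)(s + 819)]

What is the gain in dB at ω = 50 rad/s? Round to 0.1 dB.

At s = jω = j50:
pole (s+40): 40 + j50 → |·| = √(40²+50²) = √4100 ≈ 64.031, ∠ = arctan(50/40) ≈ 51.34°
pole (s+50): 50 + j50 → |·| = √(50²+50²) = √5000 ≈ 70.711, ∠ = arctan(50/50) ≈ 45.00°
pole (s+819): 819 + j50 → |·| = √(819²+50²) = √673261 ≈ 820.52, ∠ = arctan(50/819) ≈ 3.49°
|G| = 100 / 3.7151e+06 ≈ 2.6917e-05
Gain = 20 log₁₀(2.6917e-05) ≈ -91.40 dB

-91.4 dB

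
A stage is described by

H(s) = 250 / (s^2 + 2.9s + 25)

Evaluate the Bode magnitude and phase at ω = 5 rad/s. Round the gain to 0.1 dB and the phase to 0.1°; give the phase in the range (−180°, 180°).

24.7 dB, -90.0°

At s = jω = j5:
quadratic: (j5)² + 2.9·j5 + 25 = 0 + j14.5 → |·| ≈ 14.5, ∠ ≈ 90.00°
|H| = 250 / 14.5 ≈ 17.241
Gain = 20 log₁₀(17.241) ≈ 24.73 dB
∠H = 0.00° − 90.00° = -90.00°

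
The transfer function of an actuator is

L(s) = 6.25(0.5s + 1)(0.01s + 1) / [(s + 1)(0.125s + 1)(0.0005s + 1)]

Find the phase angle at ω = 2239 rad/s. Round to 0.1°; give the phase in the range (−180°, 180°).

-50.6°

At ω = 2239 rad/s:
zero (1 + j2239·0.5) = 1 + j1119.5 → |·| ≈ 1119.5, ∠ ≈ 89.95°
zero (1 + j2239·0.01) = 1 + j22.39 → |·| ≈ 22.412, ∠ ≈ 87.44°
pole (1 + j2239·1) = 1 + j2239 → |·| ≈ 2239, ∠ ≈ 89.97°
pole (1 + j2239·0.125) = 1 + j279.875 → |·| ≈ 279.88, ∠ ≈ 89.80°
pole (1 + j2239·0.0005) = 1 + j1.1195 → |·| ≈ 1.5011, ∠ ≈ 48.23°
∠L = (89.95° + 87.44°) − (89.97° + 89.80° + 48.23°) = -50.61°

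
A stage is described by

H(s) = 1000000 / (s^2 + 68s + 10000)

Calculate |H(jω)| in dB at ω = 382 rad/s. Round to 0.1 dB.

At s = jω = j382:
quadratic: (j382)² + 68·j382 + 10000 = -135924 + j25976 → |·| ≈ 1.3838e+05, ∠ ≈ 169.18°
|H| = 1000000 / 1.3838e+05 ≈ 7.2265
Gain = 20 log₁₀(7.2265) ≈ 17.18 dB

17.2 dB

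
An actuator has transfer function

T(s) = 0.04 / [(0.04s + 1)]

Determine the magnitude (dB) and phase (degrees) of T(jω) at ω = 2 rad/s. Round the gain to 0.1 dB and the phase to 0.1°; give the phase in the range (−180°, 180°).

At ω = 2 rad/s:
pole (1 + j2·0.04) = 1 + j0.08 → |·| ≈ 1.0032, ∠ ≈ 4.57°
|T| = 0.04 · 1 / (1.0032) ≈ 0.039872
Gain = 20 log₁₀(0.039872) ≈ -27.99 dB
∠T = (0°) − (4.57°) = -4.57°

-28.0 dB, -4.6°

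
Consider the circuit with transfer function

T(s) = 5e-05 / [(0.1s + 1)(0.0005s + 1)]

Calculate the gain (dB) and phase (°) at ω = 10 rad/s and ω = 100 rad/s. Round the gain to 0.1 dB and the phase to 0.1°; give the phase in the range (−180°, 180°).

ω = 10: -89.0 dB, -45.3°; ω = 100: -106.1 dB, -87.2°

At ω = 10 rad/s:
pole (1 + j10·0.1) = 1 + j1 → |·| ≈ 1.4142, ∠ ≈ 45.00°
pole (1 + j10·0.0005) = 1 + j0.005 → |·| ≈ 1, ∠ ≈ 0.29°
|T| = 5e-05 · 1 / (1.4142 · 1) ≈ 3.5356e-05
Gain = 20 log₁₀(3.5356e-05) ≈ -89.03 dB
∠T = (0°) − (45.00° + 0.29°) = -45.29°

At ω = 100 rad/s:
pole (1 + j100·0.1) = 1 + j10 → |·| ≈ 10.05, ∠ ≈ 84.29°
pole (1 + j100·0.0005) = 1 + j0.05 → |·| ≈ 1.0012, ∠ ≈ 2.86°
|T| = 5e-05 · 1 / (10.05 · 1.0012) ≈ 4.9692e-06
Gain = 20 log₁₀(4.9692e-06) ≈ -106.07 dB
∠T = (0°) − (84.29° + 2.86°) = -87.15°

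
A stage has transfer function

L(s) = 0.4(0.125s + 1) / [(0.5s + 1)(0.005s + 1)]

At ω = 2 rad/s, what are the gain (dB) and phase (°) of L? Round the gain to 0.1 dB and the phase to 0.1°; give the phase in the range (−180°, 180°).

At ω = 2 rad/s:
zero (1 + j2·0.125) = 1 + j0.25 → |·| ≈ 1.0308, ∠ ≈ 14.04°
pole (1 + j2·0.5) = 1 + j1 → |·| ≈ 1.4142, ∠ ≈ 45.00°
pole (1 + j2·0.005) = 1 + j0.01 → |·| ≈ 1, ∠ ≈ 0.57°
|L| = 0.4 · 1.0308 / (1.4142 · 1) ≈ 0.29156
Gain = 20 log₁₀(0.29156) ≈ -10.71 dB
∠L = (14.04°) − (45.00° + 0.57°) = -31.53°

-10.7 dB, -31.5°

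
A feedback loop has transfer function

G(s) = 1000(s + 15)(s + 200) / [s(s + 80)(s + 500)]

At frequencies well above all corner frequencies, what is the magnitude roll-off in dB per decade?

-20 dB/decade

Each pole contributes −20 dB/decade at high frequency; each zero contributes +20 dB/decade.
Net: 2 zero(s) − 3 pole(s) → -20 dB/decade.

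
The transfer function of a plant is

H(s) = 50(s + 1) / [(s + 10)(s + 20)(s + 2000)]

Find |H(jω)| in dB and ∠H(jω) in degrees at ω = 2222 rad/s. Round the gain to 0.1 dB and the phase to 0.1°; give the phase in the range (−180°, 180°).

At s = jω = j2222:
zero (s+1): 1 + j2222 → |·| = √(1²+2222²) = √4937285 ≈ 2222, ∠ = arctan(2222/1) ≈ 89.97°
pole (s+10): 10 + j2222 → |·| = √(10²+2222²) = √4937384 ≈ 2222, ∠ = arctan(2222/10) ≈ 89.74°
pole (s+20): 20 + j2222 → |·| = √(20²+2222²) = √4937684 ≈ 2222.1, ∠ = arctan(2222/20) ≈ 89.48°
pole (s+2000): 2000 + j2222 → |·| = √(2000²+2222²) = √8937284 ≈ 2989.5, ∠ = arctan(2222/2000) ≈ 48.01°
|H| = 50 · 2222 / 1.4761e+10 ≈ 7.5266e-06
Gain = 20 log₁₀(7.5266e-06) ≈ -102.47 dB
∠H = 89.97° − 227.23° = -137.26°

-102.5 dB, -137.3°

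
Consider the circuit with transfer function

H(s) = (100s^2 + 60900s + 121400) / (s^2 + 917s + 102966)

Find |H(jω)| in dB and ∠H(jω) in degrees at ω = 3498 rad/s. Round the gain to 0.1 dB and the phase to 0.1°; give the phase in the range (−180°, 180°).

Substitute s = j3498:
Numerator: 100(j3498)^2 + 60900(j3498) + 121400 = -1223479000 + j213028200
Denominator: (j3498)^2 + 917(j3498) + 102966 = -12133038 + j3207666
|N| = √(1223479000² + 213028200²) ≈ 1.2419e+09, ∠N ≈ 170.12°
|D| = √(12133038² + 3207666²) ≈ 1.255e+07, ∠D ≈ 165.19°
|H| = 1.2419e+09 / 1.255e+07 ≈ 98.956
Gain = 20 log₁₀(98.956) ≈ 39.91 dB
∠H = 170.12° − 165.19° = 4.93°

39.9 dB, 4.9°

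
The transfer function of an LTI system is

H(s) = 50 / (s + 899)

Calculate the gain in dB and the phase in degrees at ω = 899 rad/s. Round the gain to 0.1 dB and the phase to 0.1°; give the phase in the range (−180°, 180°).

-28.1 dB, -45.0°

At s = jω = j899:
pole (s+899): 899 + j899 → |·| = √(899²+899²) = √1616402 ≈ 1271.4, ∠ = arctan(899/899) ≈ 45.00°
|H| = 50 / 1271.4 ≈ 0.039327
Gain = 20 log₁₀(0.039327) ≈ -28.11 dB
∠H = 0.00° − 45.00° = -45.00°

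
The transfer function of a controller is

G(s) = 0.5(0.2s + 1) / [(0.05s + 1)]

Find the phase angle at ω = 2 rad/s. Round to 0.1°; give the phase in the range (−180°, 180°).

At ω = 2 rad/s:
zero (1 + j2·0.2) = 1 + j0.4 → |·| ≈ 1.077, ∠ ≈ 21.80°
pole (1 + j2·0.05) = 1 + j0.1 → |·| ≈ 1.005, ∠ ≈ 5.71°
∠G = (21.80°) − (5.71°) = 16.09°

16.1°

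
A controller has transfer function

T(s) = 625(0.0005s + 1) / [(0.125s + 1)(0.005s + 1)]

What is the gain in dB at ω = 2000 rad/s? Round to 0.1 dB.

-9.1 dB

At ω = 2000 rad/s:
zero (1 + j2000·0.0005) = 1 + j1 → |·| ≈ 1.4142, ∠ ≈ 45.00°
pole (1 + j2000·0.125) = 1 + j250 → |·| ≈ 250, ∠ ≈ 89.77°
pole (1 + j2000·0.005) = 1 + j10 → |·| ≈ 10.05, ∠ ≈ 84.29°
|T| = 625 · 1.4142 / (250 · 10.05) ≈ 0.35179
Gain = 20 log₁₀(0.35179) ≈ -9.07 dB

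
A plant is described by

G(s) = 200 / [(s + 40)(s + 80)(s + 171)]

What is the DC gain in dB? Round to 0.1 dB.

G(0) = 200 / (40·80·171) ≈ 0.0003655
20 log₁₀(0.0003655) ≈ -68.74 dB

-68.7 dB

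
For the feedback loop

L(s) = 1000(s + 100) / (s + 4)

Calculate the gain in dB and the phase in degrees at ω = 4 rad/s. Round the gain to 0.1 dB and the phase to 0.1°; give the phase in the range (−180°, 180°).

85.0 dB, -42.7°

At s = jω = j4:
zero (s+100): 100 + j4 → |·| = √(100²+4²) = √10016 ≈ 100.08, ∠ = arctan(4/100) ≈ 2.29°
pole (s+4): 4 + j4 → |·| = √(4²+4²) = √32 ≈ 5.6569, ∠ = arctan(4/4) ≈ 45.00°
|L| = 1000 · 100.08 / 5.6569 ≈ 17692
Gain = 20 log₁₀(17692) ≈ 84.96 dB
∠L = 2.29° − 45.00° = -42.71°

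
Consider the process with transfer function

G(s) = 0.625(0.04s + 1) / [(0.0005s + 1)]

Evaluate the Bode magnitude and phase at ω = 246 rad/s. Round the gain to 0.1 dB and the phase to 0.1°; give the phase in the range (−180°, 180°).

At ω = 246 rad/s:
zero (1 + j246·0.04) = 1 + j9.84 → |·| ≈ 9.8907, ∠ ≈ 84.20°
pole (1 + j246·0.0005) = 1 + j0.123 → |·| ≈ 1.0075, ∠ ≈ 7.01°
|G| = 0.625 · 9.8907 / (1.0075) ≈ 6.1357
Gain = 20 log₁₀(6.1357) ≈ 15.76 dB
∠G = (84.20°) − (7.01°) = 77.19°

15.8 dB, 77.2°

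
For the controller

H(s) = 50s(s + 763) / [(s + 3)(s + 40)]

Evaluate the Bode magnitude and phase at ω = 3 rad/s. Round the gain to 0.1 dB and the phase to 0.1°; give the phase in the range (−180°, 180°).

At s = jω = j3:
zero (s+763): 763 + j3 → |·| = √(763²+3²) = √582178 ≈ 763.01, ∠ = arctan(3/763) ≈ 0.23°
zero at origin: s = j3 → |·| = 3, ∠ = 90.00°
pole (s+3): 3 + j3 → |·| = √(3²+3²) = √18 ≈ 4.2426, ∠ = arctan(3/3) ≈ 45.00°
pole (s+40): 40 + j3 → |·| = √(40²+3²) = √1609 ≈ 40.112, ∠ = arctan(3/40) ≈ 4.29°
|H| = 50 · 2289 / 170.18 ≈ 672.52
Gain = 20 log₁₀(672.52) ≈ 56.55 dB
∠H = 90.23° − 49.29° = 40.94°

56.6 dB, 40.9°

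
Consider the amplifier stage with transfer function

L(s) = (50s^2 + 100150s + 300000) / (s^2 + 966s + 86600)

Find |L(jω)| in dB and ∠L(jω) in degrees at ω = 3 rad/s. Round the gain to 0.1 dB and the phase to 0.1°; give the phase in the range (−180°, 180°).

Substitute s = j3:
Numerator: 50(j3)^2 + 100150(j3) + 300000 = 299550 + j300450
Denominator: (j3)^2 + 966(j3) + 86600 = 86591 + j2898
|N| = √(299550² + 300450²) ≈ 4.2426e+05, ∠N ≈ 45.09°
|D| = √(86591² + 2898²) ≈ 86639, ∠D ≈ 1.92°
|L| = 4.2426e+05 / 86639 ≈ 4.8969
Gain = 20 log₁₀(4.8969) ≈ 13.80 dB
∠L = 45.09° − 1.92° = 43.17°

13.8 dB, 43.2°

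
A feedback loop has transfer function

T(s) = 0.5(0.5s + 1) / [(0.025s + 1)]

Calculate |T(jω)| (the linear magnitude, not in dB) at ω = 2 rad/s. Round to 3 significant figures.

0.706

At ω = 2 rad/s:
zero (1 + j2·0.5) = 1 + j1 → |·| ≈ 1.4142, ∠ ≈ 45.00°
pole (1 + j2·0.025) = 1 + j0.05 → |·| ≈ 1.0012, ∠ ≈ 2.86°
|T| = 0.5 · 1.4142 / (1.0012) ≈ 0.70625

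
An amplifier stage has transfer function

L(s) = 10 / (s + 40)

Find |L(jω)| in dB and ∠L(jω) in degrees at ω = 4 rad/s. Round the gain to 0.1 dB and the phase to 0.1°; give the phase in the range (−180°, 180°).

-12.1 dB, -5.7°

At s = jω = j4:
pole (s+40): 40 + j4 → |·| = √(40²+4²) = √1616 ≈ 40.2, ∠ = arctan(4/40) ≈ 5.71°
|L| = 10 / 40.2 ≈ 0.24876
Gain = 20 log₁₀(0.24876) ≈ -12.08 dB
∠L = 0.00° − 5.71° = -5.71°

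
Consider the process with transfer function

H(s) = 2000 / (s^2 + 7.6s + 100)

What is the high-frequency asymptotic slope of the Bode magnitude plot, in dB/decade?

Each pole contributes −20 dB/decade at high frequency; each zero contributes +20 dB/decade.
Net: 0 zero(s) − 2 pole(s) → -40 dB/decade.

-40 dB/decade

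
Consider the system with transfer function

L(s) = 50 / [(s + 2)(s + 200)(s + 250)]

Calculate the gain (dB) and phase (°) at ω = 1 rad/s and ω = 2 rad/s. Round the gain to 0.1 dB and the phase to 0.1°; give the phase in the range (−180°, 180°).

At s = jω = j1:
pole (s+2): 2 + j1 → |·| = √(2²+1²) = √5 ≈ 2.2361, ∠ = arctan(1/2) ≈ 26.57°
pole (s+200): 200 + j1 → |·| = √(200²+1²) = √40001 ≈ 200, ∠ = arctan(1/200) ≈ 0.29°
pole (s+250): 250 + j1 → |·| = √(250²+1²) = √62501 ≈ 250, ∠ = arctan(1/250) ≈ 0.23°
|L| = 50 / 1.118e+05 ≈ 0.00044723
Gain = 20 log₁₀(0.00044723) ≈ -66.99 dB
∠L = 0.00° − 27.09° = -27.09°

At s = jω = j2:
pole (s+2): 2 + j2 → |·| = √(2²+2²) = √8 ≈ 2.8284, ∠ = arctan(2/2) ≈ 45.00°
pole (s+200): 200 + j2 → |·| = √(200²+2²) = √40004 ≈ 200.01, ∠ = arctan(2/200) ≈ 0.57°
pole (s+250): 250 + j2 → |·| = √(250²+2²) = √62504 ≈ 250.01, ∠ = arctan(2/250) ≈ 0.46°
|L| = 50 / 1.4143e+05 ≈ 0.00035353
Gain = 20 log₁₀(0.00035353) ≈ -69.03 dB
∠L = 0.00° − 46.03° = -46.03°

ω = 1: -67.0 dB, -27.1°; ω = 2: -69.0 dB, -46.0°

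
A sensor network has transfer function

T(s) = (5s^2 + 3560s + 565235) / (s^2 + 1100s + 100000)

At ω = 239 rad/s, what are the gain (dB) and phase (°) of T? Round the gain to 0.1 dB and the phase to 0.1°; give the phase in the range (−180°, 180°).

Substitute s = j239:
Numerator: 5(j239)^2 + 3560(j239) + 565235 = 279630 + j850840
Denominator: (j239)^2 + 1100(j239) + 100000 = 42879 + j262900
|N| = √(279630² + 850840²) ≈ 8.9561e+05, ∠N ≈ 71.81°
|D| = √(42879² + 262900²) ≈ 2.6637e+05, ∠D ≈ 80.74°
|T| = 8.9561e+05 / 2.6637e+05 ≈ 3.3623
Gain = 20 log₁₀(3.3623) ≈ 10.53 dB
∠T = 71.81° − 80.74° = -8.93°

10.5 dB, -8.9°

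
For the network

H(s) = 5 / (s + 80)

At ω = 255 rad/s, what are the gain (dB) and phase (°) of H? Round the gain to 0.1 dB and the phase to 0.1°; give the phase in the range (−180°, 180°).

-34.6 dB, -72.6°

At s = jω = j255:
pole (s+80): 80 + j255 → |·| = √(80²+255²) = √71425 ≈ 267.25, ∠ = arctan(255/80) ≈ 72.58°
|H| = 5 / 267.25 ≈ 0.018709
Gain = 20 log₁₀(0.018709) ≈ -34.56 dB
∠H = 0.00° − 72.58° = -72.58°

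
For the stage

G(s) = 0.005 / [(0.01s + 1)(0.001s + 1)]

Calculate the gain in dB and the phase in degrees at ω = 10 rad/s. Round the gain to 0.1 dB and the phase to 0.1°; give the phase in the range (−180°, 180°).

At ω = 10 rad/s:
pole (1 + j10·0.01) = 1 + j0.1 → |·| ≈ 1.005, ∠ ≈ 5.71°
pole (1 + j10·0.001) = 1 + j0.01 → |·| ≈ 1, ∠ ≈ 0.57°
|G| = 0.005 · 1 / (1.005 · 1) ≈ 0.0049751
Gain = 20 log₁₀(0.0049751) ≈ -46.06 dB
∠G = (0°) − (5.71° + 0.57°) = -6.28°

-46.1 dB, -6.3°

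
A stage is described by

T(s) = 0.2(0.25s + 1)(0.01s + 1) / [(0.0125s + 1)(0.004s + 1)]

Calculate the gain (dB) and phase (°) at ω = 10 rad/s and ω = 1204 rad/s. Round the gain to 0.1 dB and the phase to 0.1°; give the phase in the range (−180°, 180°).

ω = 10: -5.4 dB, 64.5°; ω = 1204: 19.8 dB, 10.6°

At ω = 10 rad/s:
zero (1 + j10·0.25) = 1 + j2.5 → |·| ≈ 2.6926, ∠ ≈ 68.20°
zero (1 + j10·0.01) = 1 + j0.1 → |·| ≈ 1.005, ∠ ≈ 5.71°
pole (1 + j10·0.0125) = 1 + j0.125 → |·| ≈ 1.0078, ∠ ≈ 7.13°
pole (1 + j10·0.004) = 1 + j0.04 → |·| ≈ 1.0008, ∠ ≈ 2.29°
|T| = 0.2 · 2.6926 · 1.005 / (1.0078 · 1.0008) ≈ 0.53659
Gain = 20 log₁₀(0.53659) ≈ -5.41 dB
∠T = (68.20° + 5.71°) − (7.13° + 2.29°) = 64.49°

At ω = 1204 rad/s:
zero (1 + j1204·0.25) = 1 + j301 → |·| ≈ 301, ∠ ≈ 89.81°
zero (1 + j1204·0.01) = 1 + j12.04 → |·| ≈ 12.081, ∠ ≈ 85.25°
pole (1 + j1204·0.0125) = 1 + j15.05 → |·| ≈ 15.083, ∠ ≈ 86.20°
pole (1 + j1204·0.004) = 1 + j4.816 → |·| ≈ 4.9187, ∠ ≈ 78.27°
|T| = 0.2 · 301 · 12.081 / (15.083 · 4.9187) ≈ 9.8031
Gain = 20 log₁₀(9.8031) ≈ 19.83 dB
∠T = (89.81° + 85.25°) − (86.20° + 78.27°) = 10.59°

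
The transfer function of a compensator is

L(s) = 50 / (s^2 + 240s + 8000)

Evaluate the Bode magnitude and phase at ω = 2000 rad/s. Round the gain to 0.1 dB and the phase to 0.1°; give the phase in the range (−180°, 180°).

Substitute s = j2000:
Numerator: 50 = 50 + j0
Denominator: (j2000)^2 + 240(j2000) + 8000 = -3992000 + j480000
|N| = √(50² + 0²) ≈ 50, ∠N ≈ 0.00°
|D| = √(3992000² + 480000²) ≈ 4.0208e+06, ∠D ≈ 173.14°
|L| = 50 / 4.0208e+06 ≈ 1.2435e-05
Gain = 20 log₁₀(1.2435e-05) ≈ -98.11 dB
∠L = 0.00° − 173.14° = -173.14°

-98.1 dB, -173.1°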